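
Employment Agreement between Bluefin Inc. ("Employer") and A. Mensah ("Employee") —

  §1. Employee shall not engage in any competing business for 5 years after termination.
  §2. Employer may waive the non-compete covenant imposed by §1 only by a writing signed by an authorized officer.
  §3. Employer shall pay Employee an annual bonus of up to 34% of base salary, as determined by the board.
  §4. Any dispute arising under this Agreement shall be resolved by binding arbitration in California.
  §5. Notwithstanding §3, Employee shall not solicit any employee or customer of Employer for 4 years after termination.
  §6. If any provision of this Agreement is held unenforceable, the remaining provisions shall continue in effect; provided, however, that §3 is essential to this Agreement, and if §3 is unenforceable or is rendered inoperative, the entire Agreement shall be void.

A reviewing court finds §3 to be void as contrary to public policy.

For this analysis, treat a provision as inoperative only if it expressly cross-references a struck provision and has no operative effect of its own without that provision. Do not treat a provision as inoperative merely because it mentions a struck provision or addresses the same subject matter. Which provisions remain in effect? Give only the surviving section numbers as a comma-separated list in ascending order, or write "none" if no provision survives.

§3 is struck. No other provision's operative terms depend on §3. §6 makes §3 an essential term, and §3 is the provision held invalid; under §6, the entire Agreement is therefore void. No provision of the Agreement survives.

none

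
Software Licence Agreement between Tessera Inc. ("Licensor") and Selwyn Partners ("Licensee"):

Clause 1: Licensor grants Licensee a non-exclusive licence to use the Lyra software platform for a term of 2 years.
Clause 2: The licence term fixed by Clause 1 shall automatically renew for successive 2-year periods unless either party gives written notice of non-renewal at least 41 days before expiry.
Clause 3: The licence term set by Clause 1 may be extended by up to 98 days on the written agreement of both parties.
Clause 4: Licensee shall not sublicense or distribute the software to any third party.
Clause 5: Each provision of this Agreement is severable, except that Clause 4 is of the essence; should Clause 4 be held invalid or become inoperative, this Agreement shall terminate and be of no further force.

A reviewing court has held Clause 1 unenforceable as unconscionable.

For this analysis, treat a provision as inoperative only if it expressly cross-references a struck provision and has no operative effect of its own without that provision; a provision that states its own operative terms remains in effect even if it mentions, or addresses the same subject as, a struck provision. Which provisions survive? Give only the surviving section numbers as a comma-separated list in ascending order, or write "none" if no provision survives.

Clause 1 is struck. Clause 2 does nothing except set the renewal of the licence term by reference to Clause 1; with Clause 1 gone it has no independent effect and is inoperative. Clause 3 does nothing except set the extension of the licence term by reference to Clause 1; with Clause 1 gone it has no independent effect and is inoperative. Clause 5 makes Clause 4 an essential term, but Clause 4 is unaffected, so the severability proviso in Clause 5 preserves the remaining provisions. The provisions still in force are Clause 4 and Clause 5.

4, 5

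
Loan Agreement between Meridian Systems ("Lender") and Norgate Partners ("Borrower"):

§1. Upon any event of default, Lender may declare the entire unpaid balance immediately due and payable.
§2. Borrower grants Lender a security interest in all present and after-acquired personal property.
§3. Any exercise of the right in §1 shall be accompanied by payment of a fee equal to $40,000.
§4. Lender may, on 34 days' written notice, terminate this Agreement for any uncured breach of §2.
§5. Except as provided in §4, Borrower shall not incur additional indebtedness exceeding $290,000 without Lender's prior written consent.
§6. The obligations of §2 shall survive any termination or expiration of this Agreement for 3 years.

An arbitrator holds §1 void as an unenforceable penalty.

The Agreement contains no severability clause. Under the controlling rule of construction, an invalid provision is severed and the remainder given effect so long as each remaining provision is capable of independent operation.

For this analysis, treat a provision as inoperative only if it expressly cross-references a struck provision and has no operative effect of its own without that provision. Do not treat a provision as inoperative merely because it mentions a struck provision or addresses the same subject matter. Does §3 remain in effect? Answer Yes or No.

§1 is struck. The only function of §3 is the exercise fee for §1, so it cannot stand once §1 is removed. With no severability clause, the stated default rule severs what cannot stand and enforces each remaining provision that can operate on its own. That leaves §2, §4, §5, and §6 in effect. §3 is among the inoperative provisions, so the answer is no.

No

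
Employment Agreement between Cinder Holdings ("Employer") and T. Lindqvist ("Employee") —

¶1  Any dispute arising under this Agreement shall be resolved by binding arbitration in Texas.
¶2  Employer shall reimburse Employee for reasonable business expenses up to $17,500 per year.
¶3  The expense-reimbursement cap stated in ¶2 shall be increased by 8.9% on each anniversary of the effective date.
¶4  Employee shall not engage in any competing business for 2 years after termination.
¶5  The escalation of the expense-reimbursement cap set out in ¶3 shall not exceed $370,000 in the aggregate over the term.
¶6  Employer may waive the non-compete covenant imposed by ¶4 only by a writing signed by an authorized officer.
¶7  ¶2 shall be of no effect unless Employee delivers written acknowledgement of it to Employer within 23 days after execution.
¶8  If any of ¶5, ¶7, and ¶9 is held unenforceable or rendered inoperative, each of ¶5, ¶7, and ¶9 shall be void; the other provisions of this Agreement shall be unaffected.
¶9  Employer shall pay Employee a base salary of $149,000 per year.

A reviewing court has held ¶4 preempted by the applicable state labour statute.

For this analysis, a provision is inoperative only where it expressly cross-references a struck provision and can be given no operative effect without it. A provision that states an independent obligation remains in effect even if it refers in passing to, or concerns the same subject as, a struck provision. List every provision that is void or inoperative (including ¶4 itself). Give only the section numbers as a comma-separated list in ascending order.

4, 6

¶4 is struck. ¶6 merely fixes the waiver condition for ¶4; with ¶4 gone it has nothing to operate on and falls away. ¶8 ties ¶5, ¶7, and ¶9 together, but none of those is affected here; the remaining provisions continue in force under ¶8. ¶1, ¶2, ¶3, ¶5, ¶7, ¶8, and ¶9 remain in effect.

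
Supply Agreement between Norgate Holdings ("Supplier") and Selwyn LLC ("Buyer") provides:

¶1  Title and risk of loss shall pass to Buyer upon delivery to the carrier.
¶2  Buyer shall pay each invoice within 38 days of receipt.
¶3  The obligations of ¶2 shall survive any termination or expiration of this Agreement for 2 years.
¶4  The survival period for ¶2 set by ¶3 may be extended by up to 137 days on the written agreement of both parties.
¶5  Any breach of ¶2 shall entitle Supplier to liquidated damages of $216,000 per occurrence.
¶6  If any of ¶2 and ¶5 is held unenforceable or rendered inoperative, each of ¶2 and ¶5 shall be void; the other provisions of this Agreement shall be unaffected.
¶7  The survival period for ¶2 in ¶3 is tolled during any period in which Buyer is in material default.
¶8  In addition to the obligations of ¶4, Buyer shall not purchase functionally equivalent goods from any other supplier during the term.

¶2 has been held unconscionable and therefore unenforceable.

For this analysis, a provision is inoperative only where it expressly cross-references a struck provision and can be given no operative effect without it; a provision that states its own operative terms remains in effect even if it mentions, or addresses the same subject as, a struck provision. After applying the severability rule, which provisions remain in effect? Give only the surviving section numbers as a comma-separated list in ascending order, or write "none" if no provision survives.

1, 6, 8

¶2 is struck. ¶3 operates only by reference to ¶2, so it falls with ¶2. ¶5 operates only by reference to ¶2, so it falls with ¶2. ¶4 does nothing except set the extension of the survival period for ¶2 by reference to ¶3; with ¶3 gone it has no independent effect and is inoperative. ¶7 has no operative effect of its own apart from ¶3 and is therefore inoperative. Although ¶8 refers to ¶4, its operative terms do not depend on ¶4, so it remains in effect. ¶6 declares ¶2 and ¶5 mutually dependent; since one of them has fallen, all of them are of no effect. The remainder continues in force under ¶6. That leaves ¶1, ¶6, and ¶8 in effect.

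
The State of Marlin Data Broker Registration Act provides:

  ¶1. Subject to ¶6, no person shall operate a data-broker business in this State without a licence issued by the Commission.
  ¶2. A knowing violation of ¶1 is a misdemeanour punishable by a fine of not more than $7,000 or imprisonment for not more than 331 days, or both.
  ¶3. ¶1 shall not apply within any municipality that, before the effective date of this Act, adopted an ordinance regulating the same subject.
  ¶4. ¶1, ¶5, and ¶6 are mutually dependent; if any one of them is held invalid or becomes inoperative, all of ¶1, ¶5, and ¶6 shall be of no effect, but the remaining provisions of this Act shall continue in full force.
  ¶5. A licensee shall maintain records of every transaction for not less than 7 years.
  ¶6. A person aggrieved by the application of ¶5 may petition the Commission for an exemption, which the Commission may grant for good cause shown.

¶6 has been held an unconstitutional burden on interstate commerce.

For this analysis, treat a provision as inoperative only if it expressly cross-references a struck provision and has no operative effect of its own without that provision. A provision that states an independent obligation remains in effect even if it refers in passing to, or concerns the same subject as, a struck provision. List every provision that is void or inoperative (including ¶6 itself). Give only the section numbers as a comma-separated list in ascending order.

1, 2, 3, 5, 6

¶6 is struck. Nothing else in the Act is defined by reference to ¶6. ¶4 declares ¶1, ¶5, and ¶6 mutually dependent; since one of them has fallen, all of them are of no effect. That brings down ¶1 and ¶5 as well. ¶2 and ¶3 in turn depend solely on a provision now struck and likewise fall. The remainder continues in force under ¶4. Only ¶4 remains in effect.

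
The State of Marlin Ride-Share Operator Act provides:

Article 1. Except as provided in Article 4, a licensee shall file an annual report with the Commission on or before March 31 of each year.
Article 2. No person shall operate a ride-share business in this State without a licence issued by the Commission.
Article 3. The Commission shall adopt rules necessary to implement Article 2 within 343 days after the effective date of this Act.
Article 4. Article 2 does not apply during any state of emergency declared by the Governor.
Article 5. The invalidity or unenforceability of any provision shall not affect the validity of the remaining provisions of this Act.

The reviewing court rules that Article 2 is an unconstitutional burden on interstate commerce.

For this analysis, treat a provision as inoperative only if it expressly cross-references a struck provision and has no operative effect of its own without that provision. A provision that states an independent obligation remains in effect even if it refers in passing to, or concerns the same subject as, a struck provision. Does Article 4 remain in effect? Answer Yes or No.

No

Article 2 is struck. The only function of Article 3 is the rulemaking mandate for Article 2, so it cannot stand once Article 2 is removed. Article 4 has no operative effect of its own apart from Article 2 and is therefore inoperative. Although Article 1 refers to Article 4, its operative terms do not depend on Article 4, so it remains in effect. Article 5 is a severability clause and preserves every provision that can still be given independent effect. Article 1 and Article 5 remain in effect. Article 4 is among the inoperative provisions, so the answer is no.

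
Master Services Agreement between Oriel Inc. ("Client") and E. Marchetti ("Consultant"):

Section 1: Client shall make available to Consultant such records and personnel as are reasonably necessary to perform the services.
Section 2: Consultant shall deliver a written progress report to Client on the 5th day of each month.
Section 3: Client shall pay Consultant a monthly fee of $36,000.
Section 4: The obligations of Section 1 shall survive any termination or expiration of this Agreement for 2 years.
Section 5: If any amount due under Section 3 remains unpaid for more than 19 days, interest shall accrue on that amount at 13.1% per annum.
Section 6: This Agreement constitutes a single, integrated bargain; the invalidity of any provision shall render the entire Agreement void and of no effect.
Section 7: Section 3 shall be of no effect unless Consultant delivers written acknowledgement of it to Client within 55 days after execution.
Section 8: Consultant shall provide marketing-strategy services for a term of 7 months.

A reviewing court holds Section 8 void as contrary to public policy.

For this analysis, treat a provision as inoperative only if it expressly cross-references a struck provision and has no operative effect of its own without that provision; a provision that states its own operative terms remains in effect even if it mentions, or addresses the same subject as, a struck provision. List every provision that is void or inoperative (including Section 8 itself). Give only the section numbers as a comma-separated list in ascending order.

Section 8 is struck. No other provision's operative terms depend on Section 8. Section 6 provides that the Agreement is not severable, so the invalidity of any one provision voids the entire Agreement. No provision of the Agreement survives.

1, 2, 3, 4, 5, 6, 7, 8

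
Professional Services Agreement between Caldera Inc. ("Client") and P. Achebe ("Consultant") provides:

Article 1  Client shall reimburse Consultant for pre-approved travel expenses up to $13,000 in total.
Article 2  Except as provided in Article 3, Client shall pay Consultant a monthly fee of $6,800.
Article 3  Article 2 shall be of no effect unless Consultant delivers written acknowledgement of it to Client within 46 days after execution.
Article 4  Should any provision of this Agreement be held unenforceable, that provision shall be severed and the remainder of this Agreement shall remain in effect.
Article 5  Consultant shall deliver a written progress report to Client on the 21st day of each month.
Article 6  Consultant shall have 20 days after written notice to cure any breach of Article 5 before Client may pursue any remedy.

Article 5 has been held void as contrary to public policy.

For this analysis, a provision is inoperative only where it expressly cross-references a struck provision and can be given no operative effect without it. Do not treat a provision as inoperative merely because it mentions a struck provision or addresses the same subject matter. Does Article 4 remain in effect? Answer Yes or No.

Yes

Article 5 is struck. The only function of Article 6 is the cure period for breach of Article 5, so it cannot stand once Article 5 is removed. Article 4 is a severability clause and preserves every provision that can still be given independent effect. Article 1, Article 2, Article 3, and Article 4 remain in effect. Article 4 is among the surviving provisions, so the answer is yes.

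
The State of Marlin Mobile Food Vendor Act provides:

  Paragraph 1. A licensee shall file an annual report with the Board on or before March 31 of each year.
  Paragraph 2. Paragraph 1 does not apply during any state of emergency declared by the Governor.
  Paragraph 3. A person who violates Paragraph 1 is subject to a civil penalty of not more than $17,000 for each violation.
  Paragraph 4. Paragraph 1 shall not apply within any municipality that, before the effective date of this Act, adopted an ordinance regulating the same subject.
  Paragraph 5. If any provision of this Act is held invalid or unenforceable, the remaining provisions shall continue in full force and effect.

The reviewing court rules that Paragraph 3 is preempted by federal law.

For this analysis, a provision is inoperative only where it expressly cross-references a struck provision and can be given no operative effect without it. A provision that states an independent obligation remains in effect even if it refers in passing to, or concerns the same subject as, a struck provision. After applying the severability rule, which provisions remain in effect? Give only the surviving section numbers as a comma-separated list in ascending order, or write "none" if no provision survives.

Paragraph 3 is struck. No other provision's operative terms depend on Paragraph 3. Under the severability clause in Paragraph 5, the remaining provisions continue in force. That leaves Paragraph 1, Paragraph 2, Paragraph 4, and Paragraph 5 in effect.

1, 2, 4, 5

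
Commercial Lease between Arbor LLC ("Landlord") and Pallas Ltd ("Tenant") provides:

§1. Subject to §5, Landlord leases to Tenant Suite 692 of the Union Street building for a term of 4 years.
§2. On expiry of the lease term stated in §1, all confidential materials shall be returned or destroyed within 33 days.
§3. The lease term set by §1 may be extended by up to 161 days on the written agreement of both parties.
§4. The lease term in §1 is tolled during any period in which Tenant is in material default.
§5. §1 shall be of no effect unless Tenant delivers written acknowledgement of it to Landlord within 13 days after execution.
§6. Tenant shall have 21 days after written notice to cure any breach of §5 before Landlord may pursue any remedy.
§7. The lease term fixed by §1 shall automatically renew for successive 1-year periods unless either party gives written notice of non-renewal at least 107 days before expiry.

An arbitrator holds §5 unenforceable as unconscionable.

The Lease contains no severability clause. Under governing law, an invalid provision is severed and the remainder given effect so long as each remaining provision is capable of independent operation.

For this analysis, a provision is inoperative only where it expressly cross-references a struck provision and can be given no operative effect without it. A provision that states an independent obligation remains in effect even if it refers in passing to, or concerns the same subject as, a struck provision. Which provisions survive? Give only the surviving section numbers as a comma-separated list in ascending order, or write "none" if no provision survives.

1, 2, 3, 4, 7

§5 is struck. §6 operates only by reference to §5, so it falls with §5. Although §1 refers to §5, its operative terms do not depend on §5, so it remains in effect. Under the stated default rule, only provisions that cannot operate independently fall away; the rest are enforced. That leaves §1, §2, §3, §4, and §7 in effect.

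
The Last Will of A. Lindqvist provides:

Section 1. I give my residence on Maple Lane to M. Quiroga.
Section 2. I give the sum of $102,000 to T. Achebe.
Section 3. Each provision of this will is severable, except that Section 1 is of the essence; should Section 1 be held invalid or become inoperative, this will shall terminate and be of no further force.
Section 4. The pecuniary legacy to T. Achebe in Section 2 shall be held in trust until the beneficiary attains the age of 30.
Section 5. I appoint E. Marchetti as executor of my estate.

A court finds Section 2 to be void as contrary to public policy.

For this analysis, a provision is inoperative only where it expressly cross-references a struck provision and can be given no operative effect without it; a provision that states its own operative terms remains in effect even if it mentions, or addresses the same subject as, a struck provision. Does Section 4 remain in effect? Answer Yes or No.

No

Section 2 is struck. The only function of Section 4 is the trust for Section 2, so it cannot stand once Section 2 is removed. Section 3 makes Section 1 an essential term, but Section 1 is unaffected, so the severability proviso in Section 3 preserves the remaining provisions. The provisions still in force are Section 1, Section 3, and Section 5. Section 4 is among the inoperative provisions, so the answer is no.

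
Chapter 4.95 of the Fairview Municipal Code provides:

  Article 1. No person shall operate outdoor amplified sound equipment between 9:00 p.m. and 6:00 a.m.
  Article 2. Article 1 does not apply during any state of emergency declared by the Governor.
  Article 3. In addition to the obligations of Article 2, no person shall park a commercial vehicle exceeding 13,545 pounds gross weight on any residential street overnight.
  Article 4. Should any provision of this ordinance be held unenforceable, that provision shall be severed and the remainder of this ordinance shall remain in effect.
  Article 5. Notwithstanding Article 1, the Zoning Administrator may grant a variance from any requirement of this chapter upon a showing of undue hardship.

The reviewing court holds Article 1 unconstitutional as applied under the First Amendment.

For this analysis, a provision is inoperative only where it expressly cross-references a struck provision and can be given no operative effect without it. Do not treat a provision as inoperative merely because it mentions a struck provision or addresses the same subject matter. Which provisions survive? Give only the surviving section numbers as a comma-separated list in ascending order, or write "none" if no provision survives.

3, 4, 5

Article 1 is struck. Article 2 has no operative effect of its own apart from Article 1 and is therefore inoperative. Article 5 mentions Article 1 but its own obligation stands independently of Article 1, so Article 5 is not affected. Although Article 3 refers to Article 2, its operative terms do not depend on Article 2, so it remains in effect. Article 4 is a severability clause and preserves every provision that can still be given independent effect. The provisions still in force are Article 3, Article 4, and Article 5.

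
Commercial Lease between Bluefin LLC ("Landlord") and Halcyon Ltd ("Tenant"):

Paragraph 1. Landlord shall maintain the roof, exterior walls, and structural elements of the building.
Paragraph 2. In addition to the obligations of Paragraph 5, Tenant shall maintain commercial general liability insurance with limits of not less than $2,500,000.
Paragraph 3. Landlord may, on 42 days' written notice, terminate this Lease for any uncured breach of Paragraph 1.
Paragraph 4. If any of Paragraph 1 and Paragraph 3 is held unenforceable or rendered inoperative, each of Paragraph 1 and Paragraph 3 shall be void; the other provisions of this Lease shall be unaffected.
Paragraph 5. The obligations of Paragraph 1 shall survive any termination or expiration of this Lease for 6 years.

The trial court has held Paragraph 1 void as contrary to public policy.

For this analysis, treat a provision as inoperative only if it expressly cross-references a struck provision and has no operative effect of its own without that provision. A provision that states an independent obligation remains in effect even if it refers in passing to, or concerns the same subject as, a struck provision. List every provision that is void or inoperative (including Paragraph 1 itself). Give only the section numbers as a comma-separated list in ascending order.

Paragraph 1 is struck. Paragraph 3 merely fixes the termination right for breach of Paragraph 1; with Paragraph 1 gone it has nothing to operate on and falls away. Paragraph 5 merely fixes the survival period for Paragraph 1; with Paragraph 1 gone it has nothing to operate on and falls away. Paragraph 2 mentions Paragraph 5 but its own obligation stands independently of Paragraph 5, so Paragraph 2 is not affected. Paragraph 4 declares Paragraph 1 and Paragraph 3 mutually dependent; since one of them has fallen, all of them are of no effect. The remainder continues in force under Paragraph 4. The provisions still in force are Paragraph 2 and Paragraph 4.

1, 3, 5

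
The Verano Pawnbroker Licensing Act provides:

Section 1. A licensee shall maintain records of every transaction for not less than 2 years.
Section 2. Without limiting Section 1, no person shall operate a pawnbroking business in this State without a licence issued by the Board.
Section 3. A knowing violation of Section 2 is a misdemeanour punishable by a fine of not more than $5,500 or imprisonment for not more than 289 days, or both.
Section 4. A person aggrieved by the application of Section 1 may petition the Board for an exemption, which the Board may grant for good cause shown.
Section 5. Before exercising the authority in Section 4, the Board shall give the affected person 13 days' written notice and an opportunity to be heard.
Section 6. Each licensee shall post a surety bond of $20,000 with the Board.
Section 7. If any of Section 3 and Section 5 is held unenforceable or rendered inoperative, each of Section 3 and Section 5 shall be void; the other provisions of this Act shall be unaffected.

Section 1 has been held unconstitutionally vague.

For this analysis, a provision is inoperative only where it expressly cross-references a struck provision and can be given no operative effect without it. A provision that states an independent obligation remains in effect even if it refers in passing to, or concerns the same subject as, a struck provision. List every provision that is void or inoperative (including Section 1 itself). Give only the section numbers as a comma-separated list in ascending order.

1, 3, 4, 5

Section 1 is struck. The only function of Section 4 is the exemption procedure for Section 1, so it cannot stand once Section 1 is removed. Section 5 operates only by reference to Section 4, so it falls with Section 4. Section 2 mentions Section 1 but its own obligation stands independently of Section 1, so Section 2 is not affected. Section 7 declares Section 3 and Section 5 mutually dependent; since one of them has fallen, all of them are of no effect. That brings down Section 3 as well. The remainder continues in force under Section 7. The provisions still in force are Section 2, Section 6, and Section 7.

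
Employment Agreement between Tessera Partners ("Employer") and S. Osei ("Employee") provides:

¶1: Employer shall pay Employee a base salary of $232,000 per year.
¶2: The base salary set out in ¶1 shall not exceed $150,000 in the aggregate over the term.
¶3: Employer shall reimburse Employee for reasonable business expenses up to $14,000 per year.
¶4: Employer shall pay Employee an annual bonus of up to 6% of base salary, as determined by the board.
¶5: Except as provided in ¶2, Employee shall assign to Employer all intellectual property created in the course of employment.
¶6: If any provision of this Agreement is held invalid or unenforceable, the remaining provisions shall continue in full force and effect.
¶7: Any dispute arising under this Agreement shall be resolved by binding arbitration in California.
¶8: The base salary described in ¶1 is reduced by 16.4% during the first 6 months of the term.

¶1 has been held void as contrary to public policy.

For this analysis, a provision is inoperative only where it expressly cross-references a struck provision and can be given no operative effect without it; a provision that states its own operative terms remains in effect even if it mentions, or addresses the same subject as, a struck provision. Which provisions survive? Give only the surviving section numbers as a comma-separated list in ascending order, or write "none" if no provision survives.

3, 4, 5, 6, 7

¶1 is struck. ¶2 operates only by reference to ¶1, so it falls with ¶1. ¶8 operates only by reference to ¶1, so it falls with ¶1. ¶5 mentions ¶2 but its own obligation stands independently of ¶2, so ¶5 is not affected. ¶6 is a severability clause and preserves every provision that can still be given independent effect. That leaves ¶3, ¶4, ¶5, ¶6, and ¶7 in effect.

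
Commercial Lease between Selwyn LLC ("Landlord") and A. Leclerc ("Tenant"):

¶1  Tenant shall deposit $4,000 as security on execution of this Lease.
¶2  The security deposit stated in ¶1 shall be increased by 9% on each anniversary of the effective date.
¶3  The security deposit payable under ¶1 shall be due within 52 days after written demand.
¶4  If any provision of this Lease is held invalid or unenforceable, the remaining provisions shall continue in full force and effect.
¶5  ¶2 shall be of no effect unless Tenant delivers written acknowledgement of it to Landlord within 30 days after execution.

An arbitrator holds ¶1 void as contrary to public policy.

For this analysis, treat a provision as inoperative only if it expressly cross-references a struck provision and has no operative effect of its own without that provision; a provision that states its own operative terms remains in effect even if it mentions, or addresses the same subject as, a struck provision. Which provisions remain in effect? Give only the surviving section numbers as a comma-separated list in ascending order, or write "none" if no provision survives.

¶1 is struck. ¶2 has no operative effect of its own apart from ¶1 and is therefore inoperative. ¶3 operates only by reference to ¶1, so it falls with ¶1. ¶5 has no operative effect of its own apart from ¶2 and is therefore inoperative. Under the severability clause in ¶4, the remaining provisions continue in force. Only ¶4 remains in effect.

4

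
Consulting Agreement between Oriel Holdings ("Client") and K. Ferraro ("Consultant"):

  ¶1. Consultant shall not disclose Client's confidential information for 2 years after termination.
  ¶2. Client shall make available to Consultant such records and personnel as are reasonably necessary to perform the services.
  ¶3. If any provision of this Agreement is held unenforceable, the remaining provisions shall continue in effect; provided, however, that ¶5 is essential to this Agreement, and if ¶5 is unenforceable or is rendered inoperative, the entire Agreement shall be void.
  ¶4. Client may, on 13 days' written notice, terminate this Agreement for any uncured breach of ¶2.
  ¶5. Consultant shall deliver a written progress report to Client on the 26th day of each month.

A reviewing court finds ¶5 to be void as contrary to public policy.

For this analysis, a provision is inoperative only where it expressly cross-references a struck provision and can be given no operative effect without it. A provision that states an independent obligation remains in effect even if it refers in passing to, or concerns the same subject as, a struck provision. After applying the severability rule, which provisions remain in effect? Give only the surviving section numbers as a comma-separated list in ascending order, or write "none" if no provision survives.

none

¶5 is struck. Nothing else in the Agreement is defined by reference to ¶5. ¶3 makes ¶5 an essential term, and ¶5 is the provision held invalid; under ¶3, the entire Agreement is therefore void. No provision of the Agreement survives.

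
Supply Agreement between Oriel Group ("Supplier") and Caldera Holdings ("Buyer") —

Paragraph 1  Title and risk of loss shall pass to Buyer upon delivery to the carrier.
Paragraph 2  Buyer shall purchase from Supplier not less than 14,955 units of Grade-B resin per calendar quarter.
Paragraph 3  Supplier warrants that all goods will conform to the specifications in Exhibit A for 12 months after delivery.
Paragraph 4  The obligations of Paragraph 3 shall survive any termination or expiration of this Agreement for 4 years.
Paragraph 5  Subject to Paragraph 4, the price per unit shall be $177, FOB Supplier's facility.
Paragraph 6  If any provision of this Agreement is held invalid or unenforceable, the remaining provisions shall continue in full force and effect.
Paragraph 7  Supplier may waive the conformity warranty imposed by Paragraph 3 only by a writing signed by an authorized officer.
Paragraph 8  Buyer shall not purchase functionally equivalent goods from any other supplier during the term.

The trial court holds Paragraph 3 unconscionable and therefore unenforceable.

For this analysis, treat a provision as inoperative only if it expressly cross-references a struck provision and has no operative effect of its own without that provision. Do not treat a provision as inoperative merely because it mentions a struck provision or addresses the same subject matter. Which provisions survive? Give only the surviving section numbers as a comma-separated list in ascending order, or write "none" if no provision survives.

1, 2, 5, 6, 8

Paragraph 3 is struck. The only function of Paragraph 4 is the survival period for Paragraph 3, so it cannot stand once Paragraph 3 is removed. The only function of Paragraph 7 is the waiver condition for Paragraph 3, so it cannot stand once Paragraph 3 is removed. Paragraph 5 mentions Paragraph 4 but its own obligation stands independently of Paragraph 4, so Paragraph 5 is not affected. Under the severability clause in Paragraph 6, the remaining provisions continue in force. Paragraph 1, Paragraph 2, Paragraph 5, Paragraph 6, and Paragraph 8 remain in effect.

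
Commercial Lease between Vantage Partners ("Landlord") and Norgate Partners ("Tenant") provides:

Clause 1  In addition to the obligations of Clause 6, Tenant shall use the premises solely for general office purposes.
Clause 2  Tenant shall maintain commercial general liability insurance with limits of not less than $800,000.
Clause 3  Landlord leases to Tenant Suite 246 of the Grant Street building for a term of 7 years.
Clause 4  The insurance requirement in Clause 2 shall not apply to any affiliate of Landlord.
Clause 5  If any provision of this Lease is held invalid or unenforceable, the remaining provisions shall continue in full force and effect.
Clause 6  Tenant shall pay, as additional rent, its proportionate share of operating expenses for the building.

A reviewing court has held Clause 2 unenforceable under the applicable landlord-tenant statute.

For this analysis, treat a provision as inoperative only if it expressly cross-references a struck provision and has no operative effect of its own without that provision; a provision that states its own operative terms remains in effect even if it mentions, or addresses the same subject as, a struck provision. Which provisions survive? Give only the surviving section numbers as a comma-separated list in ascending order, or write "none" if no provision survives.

1, 3, 5, 6

Clause 2 is struck. Clause 4 does nothing except set the carve-out from the insurance requirement by reference to Clause 2; with Clause 2 gone it has no independent effect and is inoperative. Clause 5 is a severability clause and preserves every provision that can still be given independent effect. The provisions still in force are Clause 1, Clause 3, Clause 5, and Clause 6.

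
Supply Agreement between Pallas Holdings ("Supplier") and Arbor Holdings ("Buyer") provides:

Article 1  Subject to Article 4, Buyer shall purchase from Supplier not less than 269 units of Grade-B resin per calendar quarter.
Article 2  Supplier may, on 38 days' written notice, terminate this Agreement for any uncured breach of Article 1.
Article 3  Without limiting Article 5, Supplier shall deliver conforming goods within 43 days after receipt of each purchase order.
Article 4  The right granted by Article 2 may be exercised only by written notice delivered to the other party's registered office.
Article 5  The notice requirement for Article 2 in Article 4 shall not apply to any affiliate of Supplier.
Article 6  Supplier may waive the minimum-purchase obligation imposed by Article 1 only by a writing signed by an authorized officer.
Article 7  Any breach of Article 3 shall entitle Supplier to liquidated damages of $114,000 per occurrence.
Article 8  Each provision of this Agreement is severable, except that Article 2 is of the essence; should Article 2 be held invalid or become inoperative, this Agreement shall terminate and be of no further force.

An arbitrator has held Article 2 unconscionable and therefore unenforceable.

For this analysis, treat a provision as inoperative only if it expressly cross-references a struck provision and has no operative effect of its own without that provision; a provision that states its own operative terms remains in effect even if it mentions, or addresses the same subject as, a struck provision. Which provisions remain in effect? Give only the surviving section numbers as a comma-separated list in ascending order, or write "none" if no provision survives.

none

Article 2 is struck. The only function of Article 4 is the notice requirement for Article 2, so it cannot stand once Article 2 is removed. Article 5 operates only by reference to Article 4, so it falls with Article 4. Article 8 makes Article 2 an essential term, and Article 2 is the provision held invalid; under Article 8, the entire Agreement is therefore void. No provision of the Agreement survives.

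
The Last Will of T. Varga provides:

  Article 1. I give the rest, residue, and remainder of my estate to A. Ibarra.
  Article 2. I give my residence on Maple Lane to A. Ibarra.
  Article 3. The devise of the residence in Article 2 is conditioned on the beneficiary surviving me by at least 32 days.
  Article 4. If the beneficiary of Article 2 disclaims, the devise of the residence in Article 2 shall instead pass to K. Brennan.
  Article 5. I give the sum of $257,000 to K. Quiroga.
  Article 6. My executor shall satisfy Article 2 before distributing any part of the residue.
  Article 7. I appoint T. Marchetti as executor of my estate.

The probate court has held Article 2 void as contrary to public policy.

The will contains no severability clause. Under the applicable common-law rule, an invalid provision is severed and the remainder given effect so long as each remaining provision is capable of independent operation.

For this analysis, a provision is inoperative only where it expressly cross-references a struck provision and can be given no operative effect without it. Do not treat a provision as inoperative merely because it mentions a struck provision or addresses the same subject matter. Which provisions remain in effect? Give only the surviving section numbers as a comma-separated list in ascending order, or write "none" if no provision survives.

1, 5, 7

Article 2 is struck. The only function of Article 3 is the survivorship condition on Article 2, so it cannot stand once Article 2 is removed. Article 4 operates only by reference to Article 2, so it falls with Article 2. Article 6 merely fixes the priority direction for Article 2; with Article 2 gone it has nothing to operate on and falls away. Under the stated default rule, only provisions that cannot operate independently fall away; the rest are enforced. That leaves Article 1, Article 5, and Article 7 in effect.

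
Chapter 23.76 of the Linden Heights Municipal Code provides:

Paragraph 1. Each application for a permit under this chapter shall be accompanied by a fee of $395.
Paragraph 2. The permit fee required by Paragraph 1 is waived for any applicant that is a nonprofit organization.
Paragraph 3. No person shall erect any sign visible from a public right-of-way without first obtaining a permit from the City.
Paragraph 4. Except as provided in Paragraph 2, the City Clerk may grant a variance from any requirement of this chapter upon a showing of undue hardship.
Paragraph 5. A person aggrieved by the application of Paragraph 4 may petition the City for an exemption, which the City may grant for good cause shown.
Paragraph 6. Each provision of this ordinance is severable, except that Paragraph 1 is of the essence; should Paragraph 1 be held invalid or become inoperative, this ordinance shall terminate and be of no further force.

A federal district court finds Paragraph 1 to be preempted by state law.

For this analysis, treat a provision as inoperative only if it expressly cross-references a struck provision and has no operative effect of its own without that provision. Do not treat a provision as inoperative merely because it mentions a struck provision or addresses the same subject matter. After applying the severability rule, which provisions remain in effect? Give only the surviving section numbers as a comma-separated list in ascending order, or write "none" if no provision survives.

none

Paragraph 1 is struck. The whole of Paragraph 2 is the nonprofit waiver of the permit fee, defined by reference to Paragraph 1, so Paragraph 2 cannot stand once Paragraph 1 is removed. Paragraph 6 makes Paragraph 1 an essential term, and Paragraph 1 is the provision held invalid; under Paragraph 6, the entire ordinance is therefore void. No provision of the ordinance survives.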